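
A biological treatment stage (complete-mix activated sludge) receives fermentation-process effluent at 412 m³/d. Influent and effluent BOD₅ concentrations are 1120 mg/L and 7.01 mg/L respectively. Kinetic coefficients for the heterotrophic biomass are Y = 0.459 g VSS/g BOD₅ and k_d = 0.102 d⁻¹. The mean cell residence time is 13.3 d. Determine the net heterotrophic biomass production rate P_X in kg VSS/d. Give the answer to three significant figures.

P_X ≈ 89.3 kg VSS/d

The observed yield is Y_obs = Y/(1 + k_d·θ_c) = 0.459 / (1 + 0.102 × 13.3) = 0.459 / 2.357 = 0.1948 g VSS per g BOD₅ removed.
Mass of BOD₅ removed per day: Q(S₀ − S) = 412 × 1113 g/m³ = 458.6 kg/d.
Biomass produced: P_X = Y_obs·Q·ΔS = 0.1948 × 458.6 ≈ 89.31 kg VSS/d.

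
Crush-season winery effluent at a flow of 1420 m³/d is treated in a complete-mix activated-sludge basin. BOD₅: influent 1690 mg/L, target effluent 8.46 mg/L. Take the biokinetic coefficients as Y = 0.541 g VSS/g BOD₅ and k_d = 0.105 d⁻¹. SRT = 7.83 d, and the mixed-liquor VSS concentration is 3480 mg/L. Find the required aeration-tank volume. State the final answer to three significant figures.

V ≈ 1600 m³

From the SRT design equation V = Y Q (S₀−S) θ_c / [X (1 + k_d θ_c)] = 0.541 × 1420 × (1690 − 8.46) × 7.83 / [3480 × (1 + 0.105 × 7.83)] = 1.01×10^7 / 6341 = 1595 m³.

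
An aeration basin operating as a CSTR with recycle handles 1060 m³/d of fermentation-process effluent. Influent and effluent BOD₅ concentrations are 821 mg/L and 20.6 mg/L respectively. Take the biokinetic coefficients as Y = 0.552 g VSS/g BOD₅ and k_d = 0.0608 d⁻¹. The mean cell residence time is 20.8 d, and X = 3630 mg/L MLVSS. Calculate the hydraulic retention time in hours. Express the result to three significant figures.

Rearranging the biomass balance for a CMAS with decay, V = Y·Q·ΔS·θ_c / [X·(1+k_d θ_c)] = 0.552 × 1060 × (821 − 20.6) × 20.8 / [3630 × (1 + 0.0608 × 20.8)] = 9.74×10^6 / 8221 = 1185 m³.
τ = V/Q = 1185/1060 = 1.118 d, or 26.83 h.

τ ≈ 26.8 h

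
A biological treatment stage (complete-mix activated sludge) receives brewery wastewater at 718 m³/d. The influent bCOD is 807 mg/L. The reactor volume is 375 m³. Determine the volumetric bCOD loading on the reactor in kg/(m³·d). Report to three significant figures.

L_v ≈ 1.55 kg bCOD/(m³·d)

Volumetric loading L_v = Q·S₀ / V = 718 × 807 g/m³ / 375.0 m³ = 1545 g/(m³·d) = 1.545 kg bCOD/(m³·d).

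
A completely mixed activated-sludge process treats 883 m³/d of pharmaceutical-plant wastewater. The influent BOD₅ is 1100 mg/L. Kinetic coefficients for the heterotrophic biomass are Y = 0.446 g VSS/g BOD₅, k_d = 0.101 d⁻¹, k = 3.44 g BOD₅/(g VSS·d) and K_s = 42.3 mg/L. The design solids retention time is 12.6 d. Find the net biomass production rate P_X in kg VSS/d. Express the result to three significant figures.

P_X ≈ 190 kg VSS/d

For a completely mixed reactor with recycle the Lawrence–McCarty relation gives S = K_s·(1 + k_d·θ_c) / [θ_c·(Y·k − k_d) − 1] = 42.3 × (1 + 0.101 × 12.6) / [12.6 × (0.446 × 3.44 − 0.101) − 1] = 96.13 / 17.06 = 5.635 mg/L.
Observed yield with endogenous decay: Y_obs = Y / (1 + k_d·θ_c) = 0.446 / (1 + 0.101 × 12.6) = 0.446 / 2.273 = 0.1963 g VSS/g BOD₅.
Q·(S₀ − S) = 883 × (1100 − 5.64) × 10⁻³ = 966.3 kg/d removed.
Net biomass production P_X = Y_obs × Q·(S₀ − S) = 0.1963 × 966.3 = 189.6 kg VSS/d.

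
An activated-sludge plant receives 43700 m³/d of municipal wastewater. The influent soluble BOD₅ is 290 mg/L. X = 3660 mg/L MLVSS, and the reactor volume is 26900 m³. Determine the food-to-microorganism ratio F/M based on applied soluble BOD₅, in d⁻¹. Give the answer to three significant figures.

F/M = applied load / biomass = Q·S₀/(V·X) = 43700 × 290 / (26900 × 3660) = 0.1287 d⁻¹.

F/M ≈ 0.129 d⁻¹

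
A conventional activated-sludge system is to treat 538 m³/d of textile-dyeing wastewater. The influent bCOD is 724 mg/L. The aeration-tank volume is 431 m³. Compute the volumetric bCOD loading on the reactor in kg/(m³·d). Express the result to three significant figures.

Volumetric loading L_v = Q·S₀ / V = 538 × 724 g/m³ / 431.0 m³ = 903.7 g/(m³·d) = 0.9037 kg bCOD/(m³·d).

L_v ≈ 0.904 kg bCOD/(m³·d)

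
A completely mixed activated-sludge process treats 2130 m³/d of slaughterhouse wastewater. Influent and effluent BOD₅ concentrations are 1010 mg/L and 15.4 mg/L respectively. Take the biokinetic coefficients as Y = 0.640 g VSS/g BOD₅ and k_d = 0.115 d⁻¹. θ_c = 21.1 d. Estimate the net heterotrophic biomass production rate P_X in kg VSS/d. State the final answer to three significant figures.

The observed yield is Y_obs = Y/(1 + k_d·θ_c) = 0.640 / (1 + 0.115 × 21.1) = 0.640 / 3.427 = 0.1868 g VSS per g BOD₅ removed.
ΔS = 1010 − 15.4 = 994.6 mg/L, so the substrate removal rate is 2130 × 994.6/1000 = 2118 kg BOD₅/d.
Net biomass production P_X = Y_obs × Q·(S₀ − S) = 0.1868 × 2118 = 395.7 kg VSS/d.

P_X ≈ 396 kg VSS/d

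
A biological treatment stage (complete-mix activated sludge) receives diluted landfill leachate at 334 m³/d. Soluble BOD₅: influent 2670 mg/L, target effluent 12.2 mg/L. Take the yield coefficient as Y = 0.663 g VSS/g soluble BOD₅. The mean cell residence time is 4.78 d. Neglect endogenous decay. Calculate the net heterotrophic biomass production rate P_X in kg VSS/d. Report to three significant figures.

P_X ≈ 589 kg VSS/d

No decay correction is needed, so Y_obs = Y = 0.663.
Mass of soluble BOD₅ removed per day: Q(S₀ − S) = 334 × 2658 g/m³ = 887.7 kg/d.
P_X = Y_obs · Q(S₀ − S) = 0.6630 × 887.7 = 588.5 kg VSS/d.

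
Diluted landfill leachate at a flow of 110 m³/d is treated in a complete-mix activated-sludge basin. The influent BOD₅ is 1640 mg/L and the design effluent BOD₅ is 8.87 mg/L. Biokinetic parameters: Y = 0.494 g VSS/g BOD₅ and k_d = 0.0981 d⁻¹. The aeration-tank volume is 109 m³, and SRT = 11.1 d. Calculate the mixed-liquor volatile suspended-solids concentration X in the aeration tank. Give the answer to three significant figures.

X ≈ 4320 mg/L

Solving the biomass balance for X: X = Y Q (S₀−S) θ_c / [V (1+k_d θ_c)] = 0.494 × 110 × (1640 − 8.87) × 11.1 / [109 × (1 + 0.0981 × 11.1)] = 4321 mg/L.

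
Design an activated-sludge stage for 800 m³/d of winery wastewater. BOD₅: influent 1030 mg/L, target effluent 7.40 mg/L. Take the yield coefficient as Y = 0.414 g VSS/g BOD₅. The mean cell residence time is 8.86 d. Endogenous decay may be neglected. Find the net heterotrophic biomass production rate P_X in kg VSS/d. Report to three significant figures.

No decay correction is needed, so Y_obs = Y = 0.414.
ΔS = 1030 − 7.40 = 1023 mg/L, so the substrate removal rate is 800 × 1023/1000 = 818.1 kg BOD₅/d.
So the net sludge growth is P_X = 0.4140 × 818.1 = 338.7 kg VSS/d.

P_X ≈ 339 kg VSS/d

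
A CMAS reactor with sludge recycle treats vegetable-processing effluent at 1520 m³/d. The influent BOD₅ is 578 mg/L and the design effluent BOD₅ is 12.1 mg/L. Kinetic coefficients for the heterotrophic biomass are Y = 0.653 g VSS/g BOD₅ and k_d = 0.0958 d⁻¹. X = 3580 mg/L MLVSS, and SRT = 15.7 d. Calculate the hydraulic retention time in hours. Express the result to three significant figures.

τ ≈ 15.5 h

Steady-state biomass mass balance: V·X·(1 + k_d·θ_c) = Y·Q·(S₀ − S)·θ_c, so V = 0.653 × 1520 × (578 − 12.1) × 15.7 / [3580 × (1 + 0.0958 × 15.7)] = 8.82×10^6 / 8965 = 983.7 m³.
HRT = V/Q = 983.7 m³ / 1520 m³·d⁻¹ = 0.6472 d × 24 = 15.53 h.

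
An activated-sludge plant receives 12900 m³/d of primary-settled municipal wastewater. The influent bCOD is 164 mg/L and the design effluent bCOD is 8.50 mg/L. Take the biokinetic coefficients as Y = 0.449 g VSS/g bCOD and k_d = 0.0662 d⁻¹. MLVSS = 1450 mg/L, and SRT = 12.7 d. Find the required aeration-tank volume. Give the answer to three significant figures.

V ≈ 4290 m³

Steady-state biomass mass balance: V·X·(1 + k_d·θ_c) = Y·Q·(S₀ − S)·θ_c, so V = 0.449 × 12900 × (164 − 8.50) × 12.7 / [1450 × (1 + 0.0662 × 12.7)] = 1.14×10^7 / 2669 = 4286 m³.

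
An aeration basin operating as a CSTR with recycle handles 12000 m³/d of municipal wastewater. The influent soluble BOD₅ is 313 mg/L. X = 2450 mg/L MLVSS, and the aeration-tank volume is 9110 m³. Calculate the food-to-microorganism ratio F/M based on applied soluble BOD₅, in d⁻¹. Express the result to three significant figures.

Food-to-microorganism ratio F/M = Q S₀ / (V X) = 12000 × 313 / (9110 × 2450) = 0.1683 d⁻¹.

F/M ≈ 0.168 d⁻¹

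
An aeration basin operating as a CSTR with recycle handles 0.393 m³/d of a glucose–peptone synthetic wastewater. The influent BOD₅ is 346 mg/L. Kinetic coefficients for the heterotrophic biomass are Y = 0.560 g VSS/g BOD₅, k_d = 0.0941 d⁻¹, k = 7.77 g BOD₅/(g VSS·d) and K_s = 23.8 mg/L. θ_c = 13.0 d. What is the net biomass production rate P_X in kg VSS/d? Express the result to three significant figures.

From the Monod/SRT balance for a CMAS, S = K_s·(1+k_d θ_c)/[θ_c·(Y k − k_d) − 1] = 23.8 × (1 + 0.0941 × 13.0) / [13.0 × (0.560 × 7.77 − 0.0941) − 1] = 52.91 / 54.34 = 0.9737 mg/L.
Correct the yield for decay: Y_obs = Y/(1 + k_d θ_c) = 0.560 / (1 + 0.0941 × 13.0) = 0.560 / 2.223 = 0.2519.
Substrate removed = Q·(S₀ − S) = 0.393 m³/d × (346 − 0.974) g/m³ = 1.36×10^2 g/d = 0.1356 kg/d.
Net biomass production P_X = Y_obs × Q·(S₀ − S) = 0.2519 × 0.1356 = 0.03415 kg VSS/d.

P_X ≈ 0.0342 kg VSS/d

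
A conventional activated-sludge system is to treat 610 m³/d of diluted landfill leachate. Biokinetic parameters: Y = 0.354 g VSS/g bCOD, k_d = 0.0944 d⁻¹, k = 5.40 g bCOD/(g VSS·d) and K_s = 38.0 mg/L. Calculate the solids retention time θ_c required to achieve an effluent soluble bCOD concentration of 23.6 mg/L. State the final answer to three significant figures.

At the target effluent, Y k S/(K_s+S) = 0.354×5.40×23.6/61.60 = 0.7324 d⁻¹.
Then 1/θ_c = μ − k_d = 0.7324 − 0.0944 = 0.6380 d⁻¹, giving θ_c = 1.567 d.

θ_c ≈ 1.57 d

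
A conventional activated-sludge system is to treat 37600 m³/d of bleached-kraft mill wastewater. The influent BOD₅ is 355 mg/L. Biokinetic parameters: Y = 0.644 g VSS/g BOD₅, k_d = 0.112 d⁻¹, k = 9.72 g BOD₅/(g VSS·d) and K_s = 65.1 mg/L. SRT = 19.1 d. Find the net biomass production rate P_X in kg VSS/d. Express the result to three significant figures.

P_X ≈ 2720 kg VSS/d

Effluent substrate depends only on kinetics and SRT: S = K_s(1 + k_d θ_c) / [θ_c(Yk − k_d) − 1] = 65.1 × (1 + 0.112 × 19.1) / [19.1 × (0.644 × 9.72 − 0.112) − 1] = 204.4 / 116.4 = 1.755 mg/L.
The observed yield is Y_obs = Y/(1 + k_d·θ_c) = 0.644 / (1 + 0.112 × 19.1) = 0.644 / 3.139 = 0.2051 g VSS per g BOD₅ removed.
Mass of BOD₅ removed per day: Q(S₀ − S) = 37600 × 353.2 g/m³ = 13282 kg/d.
Net biomass production P_X = Y_obs × Q·(S₀ − S) = 0.2051 × 13282 = 2725 kg VSS/d.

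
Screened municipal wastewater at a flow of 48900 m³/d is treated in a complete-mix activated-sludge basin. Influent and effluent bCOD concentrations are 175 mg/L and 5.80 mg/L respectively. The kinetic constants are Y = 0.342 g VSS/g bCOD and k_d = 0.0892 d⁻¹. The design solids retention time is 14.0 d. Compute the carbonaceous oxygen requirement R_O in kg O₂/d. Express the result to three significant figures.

Observed yield with endogenous decay: Y_obs = Y / (1 + k_d·θ_c) = 0.342 / (1 + 0.0892 × 14.0) = 0.342 / 2.249 = 0.1521 g VSS/g bCOD.
Q·(S₀ − S) = 48900 × (175 − 5.80) × 10⁻³ = 8274 kg/d removed.
P_X = Y_obs·Q·(S₀ − S) = 0.1521 × 8274 = 1258 kg VSS/d.
R_O = Q·(S₀ − S) − 1.42·P_X = 8274 − 1.42 × 1258 = 6487 kg O₂/d.

R_O ≈ 6490 kg O₂/d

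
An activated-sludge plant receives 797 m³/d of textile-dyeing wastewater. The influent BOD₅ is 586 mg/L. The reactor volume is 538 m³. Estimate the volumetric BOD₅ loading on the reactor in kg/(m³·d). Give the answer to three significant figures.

L_v = Q S₀ / V = 797 × 586 × 10⁻³ / 538.0 = 0.8681 kg/(m³·d).

L_v ≈ 0.868 kg BOD₅/(m³·d)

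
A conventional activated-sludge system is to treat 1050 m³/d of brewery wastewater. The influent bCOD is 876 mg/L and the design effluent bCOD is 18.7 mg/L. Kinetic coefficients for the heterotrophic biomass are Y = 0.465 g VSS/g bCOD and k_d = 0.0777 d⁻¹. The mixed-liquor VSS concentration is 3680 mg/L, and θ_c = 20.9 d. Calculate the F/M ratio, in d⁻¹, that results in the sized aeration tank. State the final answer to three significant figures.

Rearranging the biomass balance for a CMAS with decay, V = Y·Q·ΔS·θ_c / [X·(1+k_d θ_c)] = 0.465 × 1050 × (876 − 18.7) × 20.9 / [3680 × (1 + 0.0777 × 20.9)] = 8.75×10^6 / 9656 = 906.0 m³.
F/M = applied load / biomass = Q·S₀/(V·X) = 1050 × 876 / (906.0 × 3680) = 0.2759 d⁻¹.

F/M ≈ 0.276 d⁻¹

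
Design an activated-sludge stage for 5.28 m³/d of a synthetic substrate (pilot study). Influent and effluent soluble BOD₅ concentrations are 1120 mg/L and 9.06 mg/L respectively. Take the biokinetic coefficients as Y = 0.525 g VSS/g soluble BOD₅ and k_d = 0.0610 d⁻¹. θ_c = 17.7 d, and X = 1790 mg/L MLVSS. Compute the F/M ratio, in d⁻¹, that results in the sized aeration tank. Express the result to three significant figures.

F/M ≈ 0.226 d⁻¹

From the SRT design equation V = Y Q (S₀−S) θ_c / [X (1 + k_d θ_c)] = 0.525 × 5.28 × (1120 − 9.06) × 17.7 / [1790 × (1 + 0.0610 × 17.7)] = 5.45×10^4 / 3723 = 14.64 m³.
Food-to-microorganism ratio F/M = Q S₀ / (V X) = 5.28 × 1120 / (14.64 × 1790) = 0.2256 d⁻¹.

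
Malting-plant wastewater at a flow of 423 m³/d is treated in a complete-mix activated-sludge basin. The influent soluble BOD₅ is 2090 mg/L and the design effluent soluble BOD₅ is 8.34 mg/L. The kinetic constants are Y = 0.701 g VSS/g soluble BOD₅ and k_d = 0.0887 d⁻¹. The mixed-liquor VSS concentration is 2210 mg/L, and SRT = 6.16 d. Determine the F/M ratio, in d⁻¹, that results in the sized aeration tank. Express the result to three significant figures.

From the SRT design equation V = Y Q (S₀−S) θ_c / [X (1 + k_d θ_c)] = 0.701 × 423 × (2090 − 8.34) × 6.16 / [2210 × (1 + 0.0887 × 6.16)] = 3.8×10^6 / 3418 = 1113 m³.
F/M = applied load / biomass = Q·S₀/(V·X) = 423 × 2090 / (1113 × 2210) = 0.3595 d⁻¹.

F/M ≈ 0.360 d⁻¹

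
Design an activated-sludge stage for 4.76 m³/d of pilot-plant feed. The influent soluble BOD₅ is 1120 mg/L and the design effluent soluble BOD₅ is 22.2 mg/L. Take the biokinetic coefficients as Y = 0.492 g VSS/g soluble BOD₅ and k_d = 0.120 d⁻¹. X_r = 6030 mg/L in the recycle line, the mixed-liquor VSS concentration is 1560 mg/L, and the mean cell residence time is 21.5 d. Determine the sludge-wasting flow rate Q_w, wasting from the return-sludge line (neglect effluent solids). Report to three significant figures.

Q_w ≈ 0.119 m³/d

From the SRT design equation V = Y Q (S₀−S) θ_c / [X (1 + k_d θ_c)] = 0.492 × 4.76 × (1120 − 22.2) × 21.5 / [1560 × (1 + 0.120 × 21.5)] = 5.53×10^4 / 5585 = 9.898 m³.
Wasting from the return line (neglecting effluent solids): Q_w = V·X / (θ_c·X_r) = 9.898 × 1560 / (21.5 × 6030) = 0.1191 m³/d.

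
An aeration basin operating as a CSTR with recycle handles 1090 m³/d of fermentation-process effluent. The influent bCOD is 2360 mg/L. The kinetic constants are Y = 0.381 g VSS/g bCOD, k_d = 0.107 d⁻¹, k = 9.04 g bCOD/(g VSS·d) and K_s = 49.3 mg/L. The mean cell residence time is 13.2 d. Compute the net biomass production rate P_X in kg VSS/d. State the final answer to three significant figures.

P_X ≈ 406 kg VSS/d

For a completely mixed reactor with recycle the Lawrence–McCarty relation gives S = K_s·(1 + k_d·θ_c) / [θ_c·(Y·k − k_d) − 1] = 49.3 × (1 + 0.107 × 13.2) / [13.2 × (0.381 × 9.04 − 0.107) − 1] = 118.9 / 43.05 = 2.763 mg/L.
Observed yield with endogenous decay: Y_obs = Y / (1 + k_d·θ_c) = 0.381 / (1 + 0.107 × 13.2) = 0.381 / 2.412 = 0.1579 g VSS/g bCOD.
Q·(S₀ − S) = 1090 × (2360 − 2.76) × 10⁻³ = 2569 kg/d removed.
Net biomass production P_X = Y_obs × Q·(S₀ − S) = 0.1579 × 2569 = 405.8 kg VSS/d.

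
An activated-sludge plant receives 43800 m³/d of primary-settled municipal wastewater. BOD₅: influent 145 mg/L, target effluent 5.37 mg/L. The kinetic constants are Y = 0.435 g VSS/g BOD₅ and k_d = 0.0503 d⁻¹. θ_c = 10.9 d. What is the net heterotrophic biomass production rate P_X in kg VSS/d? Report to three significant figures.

P_X ≈ 1720 kg VSS/d

The observed yield is Y_obs = Y/(1 + k_d·θ_c) = 0.435 / (1 + 0.0503 × 10.9) = 0.435 / 1.548 = 0.2810 g VSS per g BOD₅ removed.
Mass of BOD₅ removed per day: Q(S₀ − S) = 43800 × 139.6 g/m³ = 6116 kg/d.
So the net sludge growth is P_X = 0.2810 × 6116 = 1718 kg VSS/d.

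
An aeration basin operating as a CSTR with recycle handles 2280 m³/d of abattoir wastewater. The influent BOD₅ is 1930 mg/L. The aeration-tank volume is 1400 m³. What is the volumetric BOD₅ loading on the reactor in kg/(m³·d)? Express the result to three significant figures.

L_v ≈ 3.14 kg BOD₅/(m³·d)

Volumetric loading L_v = Q·S₀ / V = 2280 × 1930 g/m³ / 1400 m³ = 3143 g/(m³·d) = 3.143 kg BOD₅/(m³·d).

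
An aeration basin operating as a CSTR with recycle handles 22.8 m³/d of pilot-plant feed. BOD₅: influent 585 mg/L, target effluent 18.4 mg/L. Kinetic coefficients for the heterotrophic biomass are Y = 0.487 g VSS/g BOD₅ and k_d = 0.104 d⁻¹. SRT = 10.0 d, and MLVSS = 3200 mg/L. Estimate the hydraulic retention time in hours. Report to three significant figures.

Steady-state biomass mass balance: V·X·(1 + k_d·θ_c) = Y·Q·(S₀ − S)·θ_c, so V = 0.487 × 22.8 × (585 − 18.4) × 10.0 / [3200 × (1 + 0.104 × 10.0)] = 6.29×10^4 / 6528 = 9.637 m³.
HRT = V/Q = 9.637 m³ / 22.8 m³·d⁻¹ = 0.4227 d × 24 = 10.14 h.

τ ≈ 10.1 h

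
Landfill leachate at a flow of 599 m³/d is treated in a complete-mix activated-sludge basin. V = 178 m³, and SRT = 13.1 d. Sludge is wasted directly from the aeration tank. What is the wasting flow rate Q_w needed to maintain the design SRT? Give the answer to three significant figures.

Q_w ≈ 13.6 m³/d

For wasting at MLVSS concentration, Q_w = V/θ_c = 178.0/13.1 = 13.59 m³/d.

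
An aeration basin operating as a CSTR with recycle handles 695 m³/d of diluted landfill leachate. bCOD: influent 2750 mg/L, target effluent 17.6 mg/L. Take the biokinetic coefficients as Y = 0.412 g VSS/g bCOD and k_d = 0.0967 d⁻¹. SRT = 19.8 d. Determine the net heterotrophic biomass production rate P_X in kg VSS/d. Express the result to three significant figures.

P_X ≈ 268 kg VSS/d

Observed yield with endogenous decay: Y_obs = Y / (1 + k_d·θ_c) = 0.412 / (1 + 0.0967 × 19.8) = 0.412 / 2.915 = 0.1414 g VSS/g bCOD.
Mass of bCOD removed per day: Q(S₀ − S) = 695 × 2732 g/m³ = 1899 kg/d.
Net biomass production P_X = Y_obs × Q·(S₀ − S) = 0.1414 × 1899 = 268.4 kg VSS/d.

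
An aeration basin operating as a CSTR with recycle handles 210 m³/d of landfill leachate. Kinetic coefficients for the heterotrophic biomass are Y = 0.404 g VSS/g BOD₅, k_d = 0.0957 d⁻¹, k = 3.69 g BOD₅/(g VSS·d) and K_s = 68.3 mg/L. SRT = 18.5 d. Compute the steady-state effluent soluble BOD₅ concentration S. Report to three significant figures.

S ≈ 7.63 mg/L

From the Monod/SRT balance for a CMAS, S = K_s·(1+k_d θ_c)/[θ_c·(Y k − k_d) − 1] = 68.3 × (1 + 0.0957 × 18.5) / [18.5 × (0.404 × 3.69 − 0.0957) − 1] = 189.2 / 24.81 = 7.627 mg/L.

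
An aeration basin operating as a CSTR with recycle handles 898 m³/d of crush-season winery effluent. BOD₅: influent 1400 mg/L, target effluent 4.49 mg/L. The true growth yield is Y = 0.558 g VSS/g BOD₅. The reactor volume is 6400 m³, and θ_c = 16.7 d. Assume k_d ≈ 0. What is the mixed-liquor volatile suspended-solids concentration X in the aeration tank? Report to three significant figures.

X ≈ 1820 mg/L

X = Y·Q·ΔS·θ_c / V = 0.558 × 898 × (1400 − 4.49) × 16.7 / 6400 = 1825 mg/L.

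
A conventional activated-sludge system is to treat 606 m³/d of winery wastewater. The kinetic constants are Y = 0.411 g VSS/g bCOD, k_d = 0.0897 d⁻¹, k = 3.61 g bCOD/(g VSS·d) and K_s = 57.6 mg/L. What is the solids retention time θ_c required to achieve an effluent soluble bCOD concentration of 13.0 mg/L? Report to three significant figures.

θ_c ≈ 5.45 d

From 1/θ_c = Y·k·S/(K_s + S) − k_d: Y·k·S/(K_s+S) = 0.411 × 3.61 × 13.0 / (57.6 + 13.0) = 0.2732 d⁻¹.
1/θ_c = 0.2732 − 0.0897 = 0.1835 d⁻¹, so θ_c = 5.449 d.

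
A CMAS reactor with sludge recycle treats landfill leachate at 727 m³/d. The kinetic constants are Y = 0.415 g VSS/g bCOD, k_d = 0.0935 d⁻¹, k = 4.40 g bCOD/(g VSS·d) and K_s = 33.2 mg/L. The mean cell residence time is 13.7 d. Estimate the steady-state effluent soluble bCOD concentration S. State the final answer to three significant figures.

For a completely mixed reactor with recycle the Lawrence–McCarty relation gives S = K_s·(1 + k_d·θ_c) / [θ_c·(Y·k − k_d) − 1] = 33.2 × (1 + 0.0935 × 13.7) / [13.7 × (0.415 × 4.40 − 0.0935) − 1] = 75.73 / 22.74 = 3.331 mg/L.

S ≈ 3.33 mg/L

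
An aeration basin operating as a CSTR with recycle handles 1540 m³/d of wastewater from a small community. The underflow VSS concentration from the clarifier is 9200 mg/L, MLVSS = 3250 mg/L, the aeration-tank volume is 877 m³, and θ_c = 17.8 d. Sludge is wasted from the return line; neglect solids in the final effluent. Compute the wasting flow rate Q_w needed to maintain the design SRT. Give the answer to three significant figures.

Wasting from the return line (neglecting effluent solids): Q_w = V·X / (θ_c·X_r) = 877.0 × 3250 / (17.8 × 9200) = 17.41 m³/d.

Q_w ≈ 17.4 m³/d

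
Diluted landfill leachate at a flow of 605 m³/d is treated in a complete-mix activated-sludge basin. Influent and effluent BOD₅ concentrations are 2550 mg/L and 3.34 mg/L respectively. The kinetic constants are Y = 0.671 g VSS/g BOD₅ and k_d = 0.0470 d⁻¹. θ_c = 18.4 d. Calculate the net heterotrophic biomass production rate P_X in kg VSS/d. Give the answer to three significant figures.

P_X ≈ 554 kg VSS/d

Observed yield with endogenous decay: Y_obs = Y / (1 + k_d·θ_c) = 0.671 / (1 + 0.0470 × 18.4) = 0.671 / 1.865 = 0.3598 g VSS/g BOD₅.
Q·(S₀ − S) = 605 × (2550 − 3.34) × 10⁻³ = 1541 kg/d removed.
P_X = Y_obs · Q(S₀ − S) = 0.3598 × 1541 = 554.4 kg VSS/d.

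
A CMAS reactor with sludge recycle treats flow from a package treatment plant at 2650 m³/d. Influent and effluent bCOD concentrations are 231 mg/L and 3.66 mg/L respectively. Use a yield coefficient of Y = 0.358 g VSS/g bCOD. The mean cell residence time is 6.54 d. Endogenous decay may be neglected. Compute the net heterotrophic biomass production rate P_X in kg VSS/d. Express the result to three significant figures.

No decay correction is needed, so Y_obs = Y = 0.358.
Mass of bCOD removed per day: Q(S₀ − S) = 2650 × 227.3 g/m³ = 602.5 kg/d.
So the net sludge growth is P_X = 0.3580 × 602.5 = 215.7 kg VSS/d.

P_X ≈ 216 kg VSS/d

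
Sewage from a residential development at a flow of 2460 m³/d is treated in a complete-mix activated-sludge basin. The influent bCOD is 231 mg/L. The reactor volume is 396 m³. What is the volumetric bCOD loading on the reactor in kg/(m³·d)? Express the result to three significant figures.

Applied bCOD load per unit volume = Q·S₀/V = (2460 × 231/1000)/396.0 = 1.435 kg bCOD·m⁻³·d⁻¹.

L_v ≈ 1.44 kg bCOD/(m³·d)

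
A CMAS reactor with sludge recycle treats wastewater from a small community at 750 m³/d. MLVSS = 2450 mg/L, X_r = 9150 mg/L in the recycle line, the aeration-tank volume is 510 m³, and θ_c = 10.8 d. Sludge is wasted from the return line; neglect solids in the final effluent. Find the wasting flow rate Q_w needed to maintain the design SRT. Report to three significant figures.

Q_w ≈ 12.6 m³/d

Wasting from the return line (neglecting effluent solids): Q_w = V·X / (θ_c·X_r) = 510.0 × 2450 / (10.8 × 9150) = 12.64 m³/d.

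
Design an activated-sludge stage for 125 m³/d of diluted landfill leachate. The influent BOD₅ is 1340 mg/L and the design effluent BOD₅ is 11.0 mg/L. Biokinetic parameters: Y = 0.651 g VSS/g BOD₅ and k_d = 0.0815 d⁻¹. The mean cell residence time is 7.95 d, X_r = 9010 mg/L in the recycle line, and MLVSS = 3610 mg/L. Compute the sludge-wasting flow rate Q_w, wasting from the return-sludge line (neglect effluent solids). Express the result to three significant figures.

Q_w ≈ 7.28 m³/d

From the SRT design equation V = Y Q (S₀−S) θ_c / [X (1 + k_d θ_c)] = 0.651 × 125 × (1340 − 11.0) × 7.95 / [3610 × (1 + 0.0815 × 7.95)] = 8.6×10^5 / 5949 = 144.5 m³.
Q_w = (V·X)/(θ_c X_r) = 144.5 × 3610 / (7.95 × 9010) = 7.284 m³/d.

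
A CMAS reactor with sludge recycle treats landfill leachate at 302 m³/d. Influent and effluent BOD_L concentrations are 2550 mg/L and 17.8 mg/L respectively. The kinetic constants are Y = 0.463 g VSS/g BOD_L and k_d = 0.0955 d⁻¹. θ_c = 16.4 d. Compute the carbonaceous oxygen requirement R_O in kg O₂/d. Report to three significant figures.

Observed yield with endogenous decay: Y_obs = Y / (1 + k_d·θ_c) = 0.463 / (1 + 0.0955 × 16.4) = 0.463 / 2.566 = 0.1804 g VSS/g BOD_L.
Mass of BOD_L removed per day: Q(S₀ − S) = 302 × 2532 g/m³ = 764.7 kg/d.
Biomass synthesised: P_X = Y_obs × 764.7 = 138.0 kg VSS/d.
R_O = Q·(S₀ − S) − 1.42·P_X = 764.7 − 1.42 × 138.0 = 568.8 kg O₂/d.

R_O ≈ 569 kg O₂/d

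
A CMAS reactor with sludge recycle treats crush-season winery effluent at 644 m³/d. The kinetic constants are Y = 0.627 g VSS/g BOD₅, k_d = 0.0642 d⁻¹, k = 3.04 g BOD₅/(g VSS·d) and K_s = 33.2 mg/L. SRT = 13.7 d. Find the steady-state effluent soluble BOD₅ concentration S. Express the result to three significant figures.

S ≈ 2.57 mg/L

Effluent substrate depends only on kinetics and SRT: S = K_s(1 + k_d θ_c) / [θ_c(Yk − k_d) − 1] = 33.2 × (1 + 0.0642 × 13.7) / [13.7 × (0.627 × 3.04 − 0.0642) − 1] = 62.40 / 24.23 = 2.575 mg/L.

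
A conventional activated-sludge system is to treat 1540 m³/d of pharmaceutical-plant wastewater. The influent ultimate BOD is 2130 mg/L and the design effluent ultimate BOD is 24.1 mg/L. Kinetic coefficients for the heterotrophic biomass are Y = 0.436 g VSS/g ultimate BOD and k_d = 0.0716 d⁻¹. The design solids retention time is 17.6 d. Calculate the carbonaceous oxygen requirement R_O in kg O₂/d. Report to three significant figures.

R_O ≈ 2350 kg O₂/d

Observed yield with endogenous decay: Y_obs = Y / (1 + k_d·θ_c) = 0.436 / (1 + 0.0716 × 17.6) = 0.436 / 2.260 = 0.1929 g VSS/g ultimate BOD.
Mass of ultimate BOD removed per day: Q(S₀ − S) = 1540 × 2106 g/m³ = 3243 kg/d.
P_X = Y_obs·Q·(S₀ − S) = 0.1929 × 3243 = 625.6 kg VSS/d.
Carbonaceous O₂ demand = substrate oxidised − cell-mass equivalent = 3243 − 1.42 × 625.6 = 2355 kg O₂/d.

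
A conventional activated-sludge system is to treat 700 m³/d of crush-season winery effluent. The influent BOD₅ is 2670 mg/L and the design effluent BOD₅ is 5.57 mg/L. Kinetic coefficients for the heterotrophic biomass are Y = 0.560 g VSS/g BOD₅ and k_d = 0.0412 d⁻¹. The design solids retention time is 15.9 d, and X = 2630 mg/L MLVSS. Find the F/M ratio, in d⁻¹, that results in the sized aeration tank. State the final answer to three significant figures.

Rearranging the biomass balance for a CMAS with decay, V = Y·Q·ΔS·θ_c / [X·(1+k_d θ_c)] = 0.560 × 700 × (2670 − 5.57) × 15.9 / [2630 × (1 + 0.0412 × 15.9)] = 1.66×10^7 / 4353 = 3815 m³.
Food-to-microorganism ratio F/M = Q S₀ / (V X) = 700 × 2670 / (3815 × 2630) = 0.1863 d⁻¹.

F/M ≈ 0.186 d⁻¹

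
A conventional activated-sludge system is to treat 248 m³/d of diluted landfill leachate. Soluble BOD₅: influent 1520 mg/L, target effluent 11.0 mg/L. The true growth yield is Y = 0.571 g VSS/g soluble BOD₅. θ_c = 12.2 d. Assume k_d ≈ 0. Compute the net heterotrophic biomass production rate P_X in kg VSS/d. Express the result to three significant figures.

Since k_d ≈ 0, Y_obs = Y = 0.571 g VSS/g soluble BOD₅.
Substrate removed = Q·(S₀ − S) = 248 m³/d × (1520 − 11.0) g/m³ = 3.74×10^5 g/d = 374.2 kg/d.
Net biomass production P_X = Y_obs × Q·(S₀ − S) = 0.5710 × 374.2 = 213.7 kg VSS/d.

P_X ≈ 214 kg VSS/d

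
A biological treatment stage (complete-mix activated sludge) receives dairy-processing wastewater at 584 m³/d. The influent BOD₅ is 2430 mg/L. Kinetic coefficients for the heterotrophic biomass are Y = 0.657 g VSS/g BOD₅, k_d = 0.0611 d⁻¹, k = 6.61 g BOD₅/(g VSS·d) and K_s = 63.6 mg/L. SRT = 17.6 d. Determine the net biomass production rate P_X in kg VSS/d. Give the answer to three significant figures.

P_X ≈ 449 kg VSS/d

From the Monod/SRT balance for a CMAS, S = K_s·(1+k_d θ_c)/[θ_c·(Y k − k_d) − 1] = 63.6 × (1 + 0.0611 × 17.6) / [17.6 × (0.657 × 6.61 − 0.0611) − 1] = 132.0 / 74.36 = 1.775 mg/L.
Observed yield with endogenous decay: Y_obs = Y / (1 + k_d·θ_c) = 0.657 / (1 + 0.0611 × 17.6) = 0.657 / 2.075 = 0.3166 g VSS/g BOD₅.
Substrate removed = Q·(S₀ − S) = 584 m³/d × (2430 − 1.78) g/m³ = 1.42×10^6 g/d = 1418 kg/d.
Net biomass production P_X = Y_obs × Q·(S₀ − S) = 0.3166 × 1418 = 448.9 kg VSS/d.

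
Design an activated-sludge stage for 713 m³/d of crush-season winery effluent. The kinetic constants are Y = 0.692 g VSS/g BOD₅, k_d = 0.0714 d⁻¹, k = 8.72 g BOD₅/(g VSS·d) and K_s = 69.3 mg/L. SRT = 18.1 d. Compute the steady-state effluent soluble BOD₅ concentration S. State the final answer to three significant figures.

S ≈ 1.49 mg/L

For a completely mixed reactor with recycle the Lawrence–McCarty relation gives S = K_s·(1 + k_d·θ_c) / [θ_c·(Y·k − k_d) − 1] = 69.3 × (1 + 0.0714 × 18.1) / [18.1 × (0.692 × 8.72 − 0.0714) − 1] = 158.9 / 106.9 = 1.486 mg/L.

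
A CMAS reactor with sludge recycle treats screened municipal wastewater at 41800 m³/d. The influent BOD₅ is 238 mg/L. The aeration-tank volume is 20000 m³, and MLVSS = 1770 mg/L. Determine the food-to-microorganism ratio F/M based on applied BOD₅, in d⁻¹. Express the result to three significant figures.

Food-to-microorganism ratio F/M = Q S₀ / (V X) = 41800 × 238 / (20000 × 1770) = 0.2810 d⁻¹.

F/M ≈ 0.281 d⁻¹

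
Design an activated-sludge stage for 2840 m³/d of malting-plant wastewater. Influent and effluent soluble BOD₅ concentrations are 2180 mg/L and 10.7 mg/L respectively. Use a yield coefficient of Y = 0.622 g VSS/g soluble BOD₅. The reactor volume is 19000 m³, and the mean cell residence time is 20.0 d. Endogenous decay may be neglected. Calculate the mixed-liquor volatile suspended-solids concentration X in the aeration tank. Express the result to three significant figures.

X = Y·Q·ΔS·θ_c / V = 0.622 × 2840 × (2180 − 10.7) × 20.0 / 19000 = 4034 mg/L.

X ≈ 4030 mg/L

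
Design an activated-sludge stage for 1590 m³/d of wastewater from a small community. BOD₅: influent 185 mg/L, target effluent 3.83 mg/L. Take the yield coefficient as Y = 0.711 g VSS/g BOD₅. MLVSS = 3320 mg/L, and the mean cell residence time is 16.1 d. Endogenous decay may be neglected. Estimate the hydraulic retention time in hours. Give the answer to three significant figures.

Biomass mass balance (decay neglected): V·X = Y·Q·(S₀ − S)·θ_c, so V = 0.711 × 1590 × (185 − 3.83) × 16.1 / 3320 = 993.2 m³.
HRT = V/Q = 993.2 m³ / 1590 m³·d⁻¹ = 0.6247 d × 24 = 14.99 h.

τ ≈ 15.0 h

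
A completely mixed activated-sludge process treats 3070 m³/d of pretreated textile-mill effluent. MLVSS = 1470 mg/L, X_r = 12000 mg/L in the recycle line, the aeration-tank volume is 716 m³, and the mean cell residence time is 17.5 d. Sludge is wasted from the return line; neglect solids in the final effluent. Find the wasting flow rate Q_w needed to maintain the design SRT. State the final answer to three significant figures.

θ_c = V·X/(Q_w·X_r) when wasting from the recycle, so Q_w = V·X/(θ_c·X_r) = 716.0 × 1470 / (17.5 × 12000) = 5.012 m³/d.

Q_w ≈ 5.01 m³/d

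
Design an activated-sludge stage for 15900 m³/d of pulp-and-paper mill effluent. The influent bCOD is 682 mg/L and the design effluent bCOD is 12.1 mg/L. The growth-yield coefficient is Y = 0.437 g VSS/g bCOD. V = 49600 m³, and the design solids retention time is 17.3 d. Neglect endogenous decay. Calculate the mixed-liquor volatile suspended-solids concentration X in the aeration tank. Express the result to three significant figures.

Without decay, X = Y Q (S₀−S) θ_c / V = 0.437 × 15900 × (682 − 12.1) × 17.3 / 49600 = 1624 mg/L.

X ≈ 1620 mg/L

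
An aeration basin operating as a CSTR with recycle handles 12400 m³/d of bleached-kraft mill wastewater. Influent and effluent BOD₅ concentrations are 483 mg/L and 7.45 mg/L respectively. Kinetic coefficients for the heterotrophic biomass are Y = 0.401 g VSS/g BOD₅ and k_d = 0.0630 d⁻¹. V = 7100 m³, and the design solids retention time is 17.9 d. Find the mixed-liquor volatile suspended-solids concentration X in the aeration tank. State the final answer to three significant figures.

X = Y·Q·ΔS·θ_c / [V·(1 + k_d θ_c)] = 0.401 × 12400 × (483 − 7.45) × 17.9 / [7100 × (1 + 0.0630 × 17.9)] = 2802 mg/L.

X ≈ 2800 mg/L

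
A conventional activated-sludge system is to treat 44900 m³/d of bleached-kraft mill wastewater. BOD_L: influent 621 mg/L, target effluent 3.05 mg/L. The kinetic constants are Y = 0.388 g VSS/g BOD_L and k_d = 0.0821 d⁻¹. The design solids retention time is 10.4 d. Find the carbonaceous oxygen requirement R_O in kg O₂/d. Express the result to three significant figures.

The observed yield is Y_obs = Y/(1 + k_d·θ_c) = 0.388 / (1 + 0.0821 × 10.4) = 0.388 / 1.854 = 0.2093 g VSS per g BOD_L removed.
Mass of BOD_L removed per day: Q(S₀ − S) = 44900 × 618.0 g/m³ = 27746 kg/d.
Biomass synthesised: P_X = Y_obs × 27746 = 5807 kg VSS/d.
R_O = Q·ΔS − 1.42 P_X = 27746 − 8246 = 19500 kg O₂/d.

R_O ≈ 19500 kg O₂/d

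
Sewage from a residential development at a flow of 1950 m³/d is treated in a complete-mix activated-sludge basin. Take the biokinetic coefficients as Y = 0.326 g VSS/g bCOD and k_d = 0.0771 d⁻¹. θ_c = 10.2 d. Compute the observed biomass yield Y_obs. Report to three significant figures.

Y_obs ≈ 0.182 g VSS/g bCOD

Y_obs = Y / (1 + k_d θ_c) = 0.326 / (1 + 0.0771 × 10.2) = 0.326 / 1.786 = 0.1825.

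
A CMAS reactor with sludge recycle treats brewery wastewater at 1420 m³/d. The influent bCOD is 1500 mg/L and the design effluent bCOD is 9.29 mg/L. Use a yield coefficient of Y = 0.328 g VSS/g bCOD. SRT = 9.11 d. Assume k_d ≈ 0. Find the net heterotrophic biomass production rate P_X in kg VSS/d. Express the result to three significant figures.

P_X ≈ 694 kg VSS/d

Since k_d ≈ 0, Y_obs = Y = 0.328 g VSS/g bCOD.
ΔS = 1500 − 9.29 = 1491 mg/L, so the substrate removal rate is 1420 × 1491/1000 = 2117 kg bCOD/d.
Biomass produced: P_X = Y_obs·Q·ΔS = 0.3280 × 2117 ≈ 694.3 kg VSS/d.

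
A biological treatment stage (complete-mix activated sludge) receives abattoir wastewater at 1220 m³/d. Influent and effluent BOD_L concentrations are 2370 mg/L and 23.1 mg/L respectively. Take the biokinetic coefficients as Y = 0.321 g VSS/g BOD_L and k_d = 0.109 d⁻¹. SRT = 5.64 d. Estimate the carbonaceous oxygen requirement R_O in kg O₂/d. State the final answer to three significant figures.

R_O ≈ 2050 kg O₂/d

Y_obs = Y / (1 + k_d θ_c) = 0.321 / (1 + 0.109 × 5.64) = 0.321 / 1.615 = 0.1988.
Substrate removed = Q·(S₀ − S) = 1220 m³/d × (2370 − 23.1) g/m³ = 2.86×10^6 g/d = 2863 kg/d.
Biomass synthesised: P_X = Y_obs × 2863 = 569.2 kg VSS/d.
R_O = Q·ΔS − 1.42 P_X = 2863 − 808.2 = 2055 kg O₂/d.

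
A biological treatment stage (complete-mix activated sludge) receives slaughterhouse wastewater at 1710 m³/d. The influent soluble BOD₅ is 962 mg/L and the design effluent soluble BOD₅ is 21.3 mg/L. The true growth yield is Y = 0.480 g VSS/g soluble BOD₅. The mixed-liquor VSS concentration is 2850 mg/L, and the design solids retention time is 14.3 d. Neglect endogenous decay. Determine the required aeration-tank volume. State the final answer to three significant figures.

V·X = Y·Q·ΔS·θ_c gives V = 0.480 × 1710 × (962 − 21.3) × 14.3 / 2850 = 3874 m³.

V ≈ 3870 m³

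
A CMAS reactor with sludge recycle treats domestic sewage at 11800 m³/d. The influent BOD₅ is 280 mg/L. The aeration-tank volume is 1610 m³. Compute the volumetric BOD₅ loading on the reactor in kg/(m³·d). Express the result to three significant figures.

L_v ≈ 2.05 kg BOD₅/(m³·d)

Volumetric loading L_v = Q·S₀ / V = 11800 × 280 g/m³ / 1610 m³ = 2052 g/(m³·d) = 2.052 kg BOD₅/(m³·d).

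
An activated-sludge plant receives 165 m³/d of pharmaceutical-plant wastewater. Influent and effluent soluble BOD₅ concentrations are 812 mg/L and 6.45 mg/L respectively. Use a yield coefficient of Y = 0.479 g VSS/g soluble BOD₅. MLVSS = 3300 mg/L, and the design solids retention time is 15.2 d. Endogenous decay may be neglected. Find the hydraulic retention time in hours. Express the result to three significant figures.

V·X = Y·Q·ΔS·θ_c gives V = 0.479 × 165 × (812 − 6.45) × 15.2 / 3300 = 293.3 m³.
HRT = V/Q = 293.3 m³ / 165 m³·d⁻¹ = 1.777 d × 24 = 42.65 h.

τ ≈ 42.7 h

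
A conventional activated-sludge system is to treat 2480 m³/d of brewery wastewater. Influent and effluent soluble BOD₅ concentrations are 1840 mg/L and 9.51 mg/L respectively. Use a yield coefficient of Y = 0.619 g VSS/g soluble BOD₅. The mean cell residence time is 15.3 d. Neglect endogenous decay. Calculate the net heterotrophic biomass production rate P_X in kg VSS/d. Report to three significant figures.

P_X ≈ 2810 kg VSS/d

No decay correction is needed, so Y_obs = Y = 0.619.
Q·(S₀ − S) = 2480 × (1840 − 9.51) × 10⁻³ = 4540 kg/d removed.
So the net sludge growth is P_X = 0.6190 × 4540 = 2810 kg VSS/d.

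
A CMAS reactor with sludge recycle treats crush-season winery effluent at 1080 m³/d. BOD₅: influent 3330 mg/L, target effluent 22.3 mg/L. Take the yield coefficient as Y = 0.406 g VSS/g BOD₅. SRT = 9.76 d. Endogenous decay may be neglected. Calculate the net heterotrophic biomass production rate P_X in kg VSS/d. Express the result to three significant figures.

No decay correction is needed, so Y_obs = Y = 0.406.
Substrate removed = Q·(S₀ − S) = 1080 m³/d × (3330 − 22.3) g/m³ = 3.57×10^6 g/d = 3572 kg/d.
Net biomass production P_X = Y_obs × Q·(S₀ − S) = 0.4060 × 3572 = 1450 kg VSS/d.

P_X ≈ 1450 kg VSS/d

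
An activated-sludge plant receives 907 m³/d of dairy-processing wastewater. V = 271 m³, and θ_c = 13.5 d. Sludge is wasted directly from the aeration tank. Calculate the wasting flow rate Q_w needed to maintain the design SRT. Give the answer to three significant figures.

Q_w ≈ 20.1 m³/d

With mixed-liquor wasting, θ_c = V/Q_w, so Q_w = V/θ_c = 271.0/13.5 = 20.07 m³/d.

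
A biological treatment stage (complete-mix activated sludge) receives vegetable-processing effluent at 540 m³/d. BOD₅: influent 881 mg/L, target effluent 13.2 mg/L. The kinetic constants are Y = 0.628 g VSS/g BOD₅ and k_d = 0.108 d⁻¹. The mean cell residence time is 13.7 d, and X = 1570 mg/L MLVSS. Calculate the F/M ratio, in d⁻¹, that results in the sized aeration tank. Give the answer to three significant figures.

F/M ≈ 0.293 d⁻¹

Steady-state biomass mass balance: V·X·(1 + k_d·θ_c) = Y·Q·(S₀ − S)·θ_c, so V = 0.628 × 540 × (881 − 13.2) × 13.7 / [1570 × (1 + 0.108 × 13.7)] = 4.03×10^6 / 3893 = 1036 m³.
F/M = applied load / biomass = Q·S₀/(V·X) = 540 × 881 / (1036 × 1570) = 0.2926 d⁻¹.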